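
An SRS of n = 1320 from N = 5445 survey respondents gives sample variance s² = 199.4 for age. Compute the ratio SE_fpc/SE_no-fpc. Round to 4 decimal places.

0.8704

f = n/N = 1320/5445 = 0.24242424.
SE_no-fpc = √(s²/n) = 0.38866516; SE_fpc = √((1−f)s²/n) = 0.3382896.
Ratio = √(1−f) = 0.87038828.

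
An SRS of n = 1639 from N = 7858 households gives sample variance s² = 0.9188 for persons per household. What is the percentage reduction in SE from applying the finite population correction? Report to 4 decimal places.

11.0381

f = n/N = 1639/7858 = 0.20857725.
SE_no-fpc = √(s²/n) = 0.023676692; SE_fpc = √((1−f)s²/n) = 0.021063245.
Ratio = √(1−f) = 0.88961944. Reduction = 100·(1 − 0.88961944) = 11.0381%.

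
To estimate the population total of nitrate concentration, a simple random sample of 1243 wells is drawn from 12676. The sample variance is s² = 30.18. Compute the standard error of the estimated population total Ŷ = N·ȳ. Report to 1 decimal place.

1875.8

Var(Ŷ) = N²·Var(ȳ) = N²·(1 − n/N)·s²/n.
f = 1243/12676 = 0.09805932; Var(ȳ) = 0.90194068·30.18/1243 = 0.021899091.
Var(Ŷ) = 12676² · 0.021899091 = 3.5187673 × 10^6.
SE(Ŷ) = √(3.5187673 × 10^6) = 1875.8.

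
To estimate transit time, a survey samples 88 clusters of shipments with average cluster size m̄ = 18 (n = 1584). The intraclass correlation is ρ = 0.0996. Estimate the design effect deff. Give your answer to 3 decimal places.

2.693

deff = 1 + (18 − 1)·0.0996 = 1 + 1.6932 = 2.6932.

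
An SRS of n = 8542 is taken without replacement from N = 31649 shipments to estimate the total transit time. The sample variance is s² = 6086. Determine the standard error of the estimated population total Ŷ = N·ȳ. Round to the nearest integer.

22826

Var(Ŷ) = N²·Var(ȳ) = N²·(1 − n/N)·s²/n.
f = 8542/31649 = 0.26989794; Var(ȳ) = 0.73010206·6086/8542 = 0.52018276.
Var(Ŷ) = 31649² · 0.52018276 = 5.2104585 × 10^8.
SE(Ŷ) = √(5.2104585 × 10^8) = 22826.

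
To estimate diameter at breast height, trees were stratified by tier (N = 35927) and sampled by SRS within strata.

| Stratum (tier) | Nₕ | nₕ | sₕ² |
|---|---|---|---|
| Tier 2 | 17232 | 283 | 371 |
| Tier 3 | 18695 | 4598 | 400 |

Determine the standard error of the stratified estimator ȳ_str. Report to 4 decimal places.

Var(ȳ_str) = Σₕ Wₕ²(1 − fₕ)sₕ²/nₕ with Wₕ = Nₕ/N, N = 35927.
Tier 2: Wₕ = 0.47963927; term = 0.47963927²·(1 − 0.01642293)·371/283 = 0.29663701.
Tier 3: Wₕ = 0.52036073; term = 0.52036073²·(1 − 0.24594811)·400/4598 = 0.017762385.
Sum = 0.3143994.
SE = √(0.3143994) = 0.5607.

0.5607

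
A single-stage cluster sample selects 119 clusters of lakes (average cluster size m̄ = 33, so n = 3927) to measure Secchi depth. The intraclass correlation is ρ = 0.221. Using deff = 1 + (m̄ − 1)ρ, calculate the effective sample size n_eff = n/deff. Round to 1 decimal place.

486.5

deff = 1 + (33 − 1)·0.221 = 1 + 7.072 = 8.072.
n_eff = 3927 / 8.072 = 486.5.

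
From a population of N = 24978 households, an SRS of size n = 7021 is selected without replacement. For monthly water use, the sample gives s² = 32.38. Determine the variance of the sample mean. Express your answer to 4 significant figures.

0.003316

Under SRS without replacement, Var(ȳ) = (1 − f)·s²/n with f = n/N = 7021/24978 = 0.28108736.
Var(ȳ) = (1 − 0.28108736)·32.38/7021 = 0.71891264·0.0046118786 = 0.0033155379.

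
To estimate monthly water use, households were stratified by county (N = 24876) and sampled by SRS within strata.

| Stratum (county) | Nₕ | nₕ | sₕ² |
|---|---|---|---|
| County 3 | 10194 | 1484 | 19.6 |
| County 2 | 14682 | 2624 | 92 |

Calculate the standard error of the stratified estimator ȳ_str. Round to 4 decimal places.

0.1092

Var(ȳ_str) = Σₕ Wₕ²(1 − fₕ)sₕ²/nₕ with Wₕ = Nₕ/N, N = 24876.
County 3: Wₕ = 0.40979257; term = 0.40979257²·(1 − 0.14557583)·19.6/1484 = 0.0018950639.
County 2: Wₕ = 0.59020743; term = 0.59020743²·(1 − 0.17872224)·92/2624 = 0.010030519.
Sum = 0.011925583.
SE = √(0.011925583) = 0.1092.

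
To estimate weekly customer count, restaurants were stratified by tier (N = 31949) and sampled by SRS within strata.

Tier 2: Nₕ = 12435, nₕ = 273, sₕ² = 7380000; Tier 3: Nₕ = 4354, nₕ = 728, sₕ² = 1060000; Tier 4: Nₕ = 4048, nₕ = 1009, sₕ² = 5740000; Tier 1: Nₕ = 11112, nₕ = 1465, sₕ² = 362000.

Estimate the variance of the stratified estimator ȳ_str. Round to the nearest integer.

4122

Var(ȳ_str) = Σₕ Wₕ²(1 − fₕ)sₕ²/nₕ with Wₕ = Nₕ/N, N = 31949.
Tier 2: Wₕ = 0.38921406; term = 0.38921406²·(1 − 0.02195416)·7380000/273 = 4005.2531.
Tier 3: Wₕ = 0.13627970; term = 0.13627970²·(1 − 0.16720257)·1060000/728 = 22.520404.
Tier 4: Wₕ = 0.12670193; term = 0.12670193²·(1 − 0.24925889)·5740000/1009 = 68.561039.
Tier 1: Wₕ = 0.34780431; term = 0.34780431²·(1 − 0.13183945)·362000/1465 = 25.950212.
Sum = 4122.2848.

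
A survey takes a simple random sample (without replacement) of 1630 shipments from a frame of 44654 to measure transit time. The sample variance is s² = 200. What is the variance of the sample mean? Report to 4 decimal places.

Under SRS without replacement, Var(ȳ) = (1 − f)·s²/n with f = n/N = 1630/44654 = 0.03650289.
Var(ȳ) = (1 − 0.03650289)·200/1630 = 0.96349711·0.12269939 = 0.1182205.

0.1182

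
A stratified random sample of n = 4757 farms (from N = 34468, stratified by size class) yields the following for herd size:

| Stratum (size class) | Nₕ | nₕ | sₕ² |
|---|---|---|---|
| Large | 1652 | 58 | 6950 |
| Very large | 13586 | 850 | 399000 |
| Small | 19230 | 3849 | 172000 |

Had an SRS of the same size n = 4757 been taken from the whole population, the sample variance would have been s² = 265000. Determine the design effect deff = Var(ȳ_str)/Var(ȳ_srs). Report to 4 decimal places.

1.6610

Var(ȳ_str) = Σ Wₕ²(1−fₕ)sₕ²/nₕ with Wₕ = Nₕ/34468:
  Large: (1652/34468)²·(1−58/1652)·6950/58 = 0.2655969
  Very large: (13586/34468)²·(1−850/13586)·399000/850 = 68.36699
  Small: (19230/34468)²·(1−3849/19230)·172000/3849 = 11.125313
  → Var(ȳ_str) = 79.7579.
Var(ȳ_srs) = (1 − 4757/34468)·265000/4757 = 48.019088.
deff = 79.7579 / 48.019088 = 1.6610.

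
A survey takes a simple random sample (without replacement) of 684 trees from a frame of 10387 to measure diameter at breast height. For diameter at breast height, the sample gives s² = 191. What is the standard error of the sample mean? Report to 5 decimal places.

0.51074

Under SRS without replacement, Var(ȳ) = (1 − f)·s²/n with f = n/N = 684/10387 = 0.06585155.
Var(ȳ) = (1 − 0.06585155)·191/684 = 0.93414845·0.27923977 = 0.2608514.
SE(ȳ) = √(0.2608514) = 0.51074.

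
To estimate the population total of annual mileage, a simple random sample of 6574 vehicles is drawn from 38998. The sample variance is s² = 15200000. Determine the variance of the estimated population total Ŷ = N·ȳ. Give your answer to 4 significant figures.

Var(Ŷ) = N²·Var(ȳ) = N²·(1 − n/N)·s²/n.
f = 6574/38998 = 0.16857275; Var(ȳ) = 0.83142725·15200000/6574 = 1922.3752.
Var(Ŷ) = 38998² · 1922.3752 = 2.9236328 × 10^12.

2.924 × 10^12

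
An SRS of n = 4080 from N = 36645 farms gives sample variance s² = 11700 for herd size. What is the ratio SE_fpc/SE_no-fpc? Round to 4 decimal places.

0.9427

f = n/N = 4080/36645 = 0.11133852.
SE_no-fpc = √(s²/n) = 1.6934128; SE_fpc = √((1−f)s²/n) = 1.5963607.
Ratio = √(1−f) = 0.94268843.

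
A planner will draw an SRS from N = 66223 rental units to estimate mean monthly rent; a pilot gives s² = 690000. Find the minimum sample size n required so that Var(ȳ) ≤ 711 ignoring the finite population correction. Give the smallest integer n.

Without fpc, n₀ = s²/D = 690000/711 = 970.4641.
Rounding up, n = 971.

971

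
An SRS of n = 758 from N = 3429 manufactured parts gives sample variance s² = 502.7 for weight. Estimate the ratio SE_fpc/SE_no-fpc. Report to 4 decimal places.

0.8826

f = n/N = 758/3429 = 0.22105570.
SE_no-fpc = √(s²/n) = 0.81436639; SE_fpc = √((1−f)s²/n) = 0.71874203.
Ratio = √(1−f) = 0.88257821.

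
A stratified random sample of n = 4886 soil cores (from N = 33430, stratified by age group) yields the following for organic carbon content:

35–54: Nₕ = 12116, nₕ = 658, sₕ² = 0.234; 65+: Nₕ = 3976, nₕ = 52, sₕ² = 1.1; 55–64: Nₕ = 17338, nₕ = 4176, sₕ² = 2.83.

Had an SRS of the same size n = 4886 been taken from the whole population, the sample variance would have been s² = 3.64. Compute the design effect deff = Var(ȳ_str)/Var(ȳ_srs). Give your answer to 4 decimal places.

Var(ȳ_str) = Σ Wₕ²(1−fₕ)sₕ²/nₕ with Wₕ = Nₕ/33430:
  35–54: (12116/33430)²·(1−658/12116)·0.234/658 = 4.4175889 × 10^-5
  65+: (3976/33430)²·(1−52/3976)·1.1/52 = 2.9531939 × 10^-4
  55–64: (17338/33430)²·(1−4176/17338)·2.83/4176 = 1.3838024 × 10^-4
  → Var(ȳ_str) = 4.7787552 × 10^-4.
Var(ȳ_srs) = (1 − 4886/33430)·3.64/4886 = 6.3610144 × 10^-4.
deff = (4.7787552 × 10^-4) / (6.3610144 × 10^-4) = 0.7513.

0.7513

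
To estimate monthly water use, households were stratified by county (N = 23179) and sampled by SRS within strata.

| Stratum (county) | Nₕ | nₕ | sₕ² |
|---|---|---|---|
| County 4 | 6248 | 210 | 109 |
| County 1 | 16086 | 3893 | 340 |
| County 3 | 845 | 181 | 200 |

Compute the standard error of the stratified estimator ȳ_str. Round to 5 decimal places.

Var(ȳ_str) = Σₕ Wₕ²(1 − fₕ)sₕ²/nₕ with Wₕ = Nₕ/N, N = 23179.
County 4: Wₕ = 0.26955434; term = 0.26955434²·(1 − 0.03361076)·109/210 = 0.036446174.
County 1: Wₕ = 0.69399025; term = 0.69399025²·(1 − 0.24201169)·340/3893 = 0.031883336.
County 3: Wₕ = 0.03645541; term = 0.03645541²·(1 − 0.21420118)·200/181 = 0.0011539495.
Sum = 0.06948346.
SE = √(0.06948346) = 0.26360.

0.26360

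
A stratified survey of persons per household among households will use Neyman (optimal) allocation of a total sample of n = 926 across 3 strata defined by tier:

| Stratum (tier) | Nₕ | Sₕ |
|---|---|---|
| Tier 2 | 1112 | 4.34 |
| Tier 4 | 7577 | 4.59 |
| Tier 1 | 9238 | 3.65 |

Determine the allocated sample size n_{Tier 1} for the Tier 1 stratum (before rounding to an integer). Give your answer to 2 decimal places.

425.83

Neyman allocation: nₕ = n·NₕSₕ / Σⱼ NⱼSⱼ.
Σ NⱼSⱼ = 1112·4.34 + 7577·4.59 + 9238·3.65 = 73323.21.
n_{Tier 1} = 926·9238·3.65 / 73323.21 = 425.83.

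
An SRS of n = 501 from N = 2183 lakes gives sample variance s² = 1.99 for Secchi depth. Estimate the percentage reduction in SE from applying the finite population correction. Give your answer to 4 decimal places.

12.2219

f = n/N = 501/2183 = 0.22950069.
SE_no-fpc = √(s²/n) = 0.063024248; SE_fpc = √((1−f)s²/n) = 0.055321482.
Ratio = √(1−f) = 0.87778090. Reduction = 100·(1 − 0.87778090) = 12.2219%.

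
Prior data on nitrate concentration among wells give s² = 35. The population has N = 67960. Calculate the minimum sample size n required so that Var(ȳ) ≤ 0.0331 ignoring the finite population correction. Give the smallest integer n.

Without fpc, n₀ = s²/D = 35/0.0331 = 1057.4018.
Rounding up, n = 1058.

1058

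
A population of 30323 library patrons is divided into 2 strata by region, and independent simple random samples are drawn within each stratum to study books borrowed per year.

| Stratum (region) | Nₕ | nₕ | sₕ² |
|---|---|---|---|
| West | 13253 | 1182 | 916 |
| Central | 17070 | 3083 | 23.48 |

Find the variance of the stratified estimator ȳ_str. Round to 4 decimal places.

0.1368

Var(ȳ_str) = Σₕ Wₕ²(1 − fₕ)sₕ²/nₕ with Wₕ = Nₕ/N, N = 30323.
West: Wₕ = 0.43706098; term = 0.43706098²·(1 − 0.08918735)·916/1182 = 0.13483142.
Central: Wₕ = 0.56293902; term = 0.56293902²·(1 − 0.18060926)·23.48/3083 = 0.0019775994.
Sum = 0.13680902.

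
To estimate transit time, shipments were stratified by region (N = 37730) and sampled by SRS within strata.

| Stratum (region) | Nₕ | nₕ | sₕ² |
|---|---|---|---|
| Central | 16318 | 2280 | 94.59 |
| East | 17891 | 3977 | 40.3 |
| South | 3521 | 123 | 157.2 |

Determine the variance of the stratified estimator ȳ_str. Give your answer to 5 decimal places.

0.01919

Var(ȳ_str) = Σₕ Wₕ²(1 − fₕ)sₕ²/nₕ with Wₕ = Nₕ/N, N = 37730.
Central: Wₕ = 0.43249404; term = 0.43249404²·(1 − 0.13972301)·94.59/2280 = 0.0066758864.
East: Wₕ = 0.47418500; term = 0.47418500²·(1 − 0.22229054)·40.3/3977 = 0.0017719949.
South: Wₕ = 0.09332096; term = 0.09332096²·(1 − 0.03493326)·157.2/123 = 0.010741458.
Sum = 0.019189339.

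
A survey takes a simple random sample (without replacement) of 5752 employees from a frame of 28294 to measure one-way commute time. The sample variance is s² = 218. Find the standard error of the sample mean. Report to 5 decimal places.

0.17377

Under SRS without replacement, Var(ȳ) = (1 − f)·s²/n with f = n/N = 5752/28294 = 0.20329398.
Var(ȳ) = (1 − 0.20329398)·218/5752 = 0.79670602·0.037899861 = 0.030195047.
SE(ȳ) = √(0.030195047) = 0.17377.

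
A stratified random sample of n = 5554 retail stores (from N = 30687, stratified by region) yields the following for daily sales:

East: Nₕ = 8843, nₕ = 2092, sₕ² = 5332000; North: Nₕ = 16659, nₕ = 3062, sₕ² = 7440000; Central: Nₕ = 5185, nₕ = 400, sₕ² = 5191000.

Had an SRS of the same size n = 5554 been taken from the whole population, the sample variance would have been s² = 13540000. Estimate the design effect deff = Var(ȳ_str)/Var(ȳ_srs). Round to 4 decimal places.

0.5449

Var(ȳ_str) = Σ Wₕ²(1−fₕ)sₕ²/nₕ with Wₕ = Nₕ/30687:
  East: (8843/30687)²·(1−2092/8843)·5332000/2092 = 161.5799
  North: (16659/30687)²·(1−3062/16659)·7440000/3062 = 584.45477
  Central: (5185/30687)²·(1−400/5185)·5191000/400 = 341.91084
  → Var(ȳ_str) = 1087.9455.
Var(ȳ_srs) = (1 − 5554/30687)·13540000/5554 = 1996.6534.
deff = 1087.9455 / 1996.6534 = 0.5449.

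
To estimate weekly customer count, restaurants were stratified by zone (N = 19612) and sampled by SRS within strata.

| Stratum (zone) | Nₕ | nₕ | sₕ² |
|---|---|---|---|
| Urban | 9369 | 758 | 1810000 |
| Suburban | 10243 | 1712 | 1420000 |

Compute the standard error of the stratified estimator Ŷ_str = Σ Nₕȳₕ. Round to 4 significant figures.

514900

Var(Ŷ_str) = Σₕ Nₕ²(1 − fₕ)sₕ²/nₕ.
Urban: 9369²·(1 − 758/9369)·1810000/758 = 1.9264432 × 10^11.
Suburban: 10243²·(1 − 1712/10243)·1420000/1712 = 7.2478918 × 10^10.
Sum = 2.6512324 × 10^11.
SE = √(2.6512324 × 10^11) = 514900.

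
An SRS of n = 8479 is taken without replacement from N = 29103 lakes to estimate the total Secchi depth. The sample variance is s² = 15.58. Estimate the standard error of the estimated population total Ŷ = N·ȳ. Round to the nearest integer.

1050

Var(Ŷ) = N²·Var(ȳ) = N²·(1 − n/N)·s²/n.
f = 8479/29103 = 0.29134453; Var(ȳ) = 0.70865547·15.58/8479 = 0.0013021408.
Var(Ŷ) = 29103² · 0.0013021408 = 1.1028932 × 10^6.
SE(Ŷ) = √(1.1028932 × 10^6) = 1050.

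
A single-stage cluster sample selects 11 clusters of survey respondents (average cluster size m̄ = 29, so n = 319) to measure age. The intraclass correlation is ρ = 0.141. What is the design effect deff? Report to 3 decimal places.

deff = 1 + (29 − 1)·0.141 = 1 + 3.948 = 4.948.

4.948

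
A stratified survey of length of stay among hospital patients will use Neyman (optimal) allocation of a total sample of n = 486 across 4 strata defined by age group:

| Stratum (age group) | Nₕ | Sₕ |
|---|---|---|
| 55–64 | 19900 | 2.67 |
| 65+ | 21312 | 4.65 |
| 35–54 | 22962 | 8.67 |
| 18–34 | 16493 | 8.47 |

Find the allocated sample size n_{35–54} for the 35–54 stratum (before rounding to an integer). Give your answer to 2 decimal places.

Neyman allocation: nₕ = n·NₕSₕ / Σⱼ NⱼSⱼ.
Σ NⱼSⱼ = 19900·2.67 + 21312·4.65 + 22962·8.67 + 16493·8.47 = 491010.05.
n_{35–54} = 486·22962·8.67 / 491010.05 = 197.05.

197.05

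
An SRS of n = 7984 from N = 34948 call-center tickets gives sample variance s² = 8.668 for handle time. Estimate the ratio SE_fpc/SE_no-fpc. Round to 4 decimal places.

f = n/N = 7984/34948 = 0.22845370.
SE_no-fpc = √(s²/n) = 0.032949527; SE_fpc = √((1−f)s²/n) = 0.02894211.
Ratio = √(1−f) = 0.87837708.

0.8784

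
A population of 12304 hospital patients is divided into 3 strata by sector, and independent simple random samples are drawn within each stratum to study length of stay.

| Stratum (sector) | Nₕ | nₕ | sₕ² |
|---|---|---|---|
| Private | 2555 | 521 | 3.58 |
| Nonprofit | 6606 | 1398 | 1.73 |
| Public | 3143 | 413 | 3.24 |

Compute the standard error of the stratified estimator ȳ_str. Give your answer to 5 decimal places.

0.03101

Var(ȳ_str) = Σₕ Wₕ²(1 − fₕ)sₕ²/nₕ with Wₕ = Nₕ/N, N = 12304.
Private: Wₕ = 0.20765605; term = 0.20765605²·(1 − 0.20391389)·3.58/521 = 2.3588184 × 10^-4.
Nonprofit: Wₕ = 0.53689857; term = 0.53689857²·(1 − 0.21162579)·1.73/1398 = 2.8122623 × 10^-4.
Public: Wₕ = 0.25544538; term = 0.25544538²·(1 − 0.13140312)·3.24/413 = 4.4464083 × 10^-4.
Sum = 9.617489 × 10^-4.
SE = √(9.617489 × 10^-4) = 0.03101.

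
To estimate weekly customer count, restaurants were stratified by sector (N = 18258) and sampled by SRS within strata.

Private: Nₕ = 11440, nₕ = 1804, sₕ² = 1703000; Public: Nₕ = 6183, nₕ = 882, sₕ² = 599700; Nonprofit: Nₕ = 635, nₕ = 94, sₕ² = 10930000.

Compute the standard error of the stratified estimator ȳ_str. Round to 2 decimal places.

Var(ȳ_str) = Σₕ Wₕ²(1 − fₕ)sₕ²/nₕ with Wₕ = Nₕ/N, N = 18258.
Private: Wₕ = 0.62657465; term = 0.62657465²·(1 − 0.15769231)·1703000/1804 = 312.17242.
Public: Wₕ = 0.33864607; term = 0.33864607²·(1 − 0.14264920)·599700/882 = 66.852262.
Nonprofit: Wₕ = 0.03477927; term = 0.03477927²·(1 − 0.14803150)·10930000/94 = 119.82761.
Sum = 498.85229.
SE = √(498.85229) = 22.34.

22.34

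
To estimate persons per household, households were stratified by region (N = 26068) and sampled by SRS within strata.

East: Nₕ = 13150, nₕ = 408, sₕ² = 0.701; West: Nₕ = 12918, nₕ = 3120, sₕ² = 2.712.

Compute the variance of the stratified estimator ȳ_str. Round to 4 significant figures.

5.856 × 10^-4

Var(ȳ_str) = Σₕ Wₕ²(1 − fₕ)sₕ²/nₕ with Wₕ = Nₕ/N, N = 26068.
East: Wₕ = 0.50444990; term = 0.50444990²·(1 − 0.03102662)·0.701/408 = 4.2364861 × 10^-4.
West: Wₕ = 0.49555010; term = 0.49555010²·(1 − 0.24152346)·2.712/3120 = 1.6190206 × 10^-4.
Sum = 5.8555067 × 10^-4.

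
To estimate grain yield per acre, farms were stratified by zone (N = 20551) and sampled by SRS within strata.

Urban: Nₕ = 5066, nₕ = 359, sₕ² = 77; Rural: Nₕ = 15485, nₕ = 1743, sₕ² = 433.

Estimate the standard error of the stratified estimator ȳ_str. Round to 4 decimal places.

Var(ȳ_str) = Σₕ Wₕ²(1 − fₕ)sₕ²/nₕ with Wₕ = Nₕ/N, N = 20551.
Urban: Wₕ = 0.24650869; term = 0.24650869²·(1 − 0.07086459)·77/359 = 0.012109877.
Rural: Wₕ = 0.75349131; term = 0.75349131²·(1 − 0.11256054)·433/1743 = 0.12516582.
Sum = 0.1372757.
SE = √(0.1372757) = 0.3705.

0.3705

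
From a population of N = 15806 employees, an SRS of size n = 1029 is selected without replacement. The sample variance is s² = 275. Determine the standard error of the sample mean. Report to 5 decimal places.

0.49985

Under SRS without replacement, Var(ȳ) = (1 − f)·s²/n with f = n/N = 1029/15806 = 0.06510186.
Var(ȳ) = (1 − 0.06510186)·275/1029 = 0.93489814·0.26724976 = 0.2498513.
SE(ȳ) = √(0.2498513) = 0.49985.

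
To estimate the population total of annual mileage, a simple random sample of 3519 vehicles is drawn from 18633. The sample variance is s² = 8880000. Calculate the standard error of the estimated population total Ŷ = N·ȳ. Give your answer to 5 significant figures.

Var(Ŷ) = N²·Var(ȳ) = N²·(1 − n/N)·s²/n.
f = 3519/18633 = 0.18885848; Var(ȳ) = 0.81114152·8880000/3519 = 2046.8703.
Var(Ŷ) = 18633² · 2046.8703 = 7.1065022 × 10^11.
SE(Ŷ) = √(7.1065022 × 10^11) = 843000.

843000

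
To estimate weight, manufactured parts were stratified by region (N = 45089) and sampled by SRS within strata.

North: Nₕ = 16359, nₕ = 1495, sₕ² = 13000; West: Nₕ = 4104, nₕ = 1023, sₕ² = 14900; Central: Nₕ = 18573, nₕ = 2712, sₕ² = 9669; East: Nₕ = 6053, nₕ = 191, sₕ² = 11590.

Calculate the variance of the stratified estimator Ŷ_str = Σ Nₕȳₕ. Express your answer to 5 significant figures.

5.5020 × 10^9

Var(Ŷ_str) = Σₕ Nₕ²(1 − fₕ)sₕ²/nₕ.
North: 16359²·(1 − 1495/16359)·13000/1495 = 2.1144363 × 10^9.
West: 4104²·(1 − 1023/4104)·14900/1023 = 1.841661 × 10^8.
Central: 18573²·(1 − 2712/18573)·9669/2712 = 1.0502786 × 10^9.
East: 6053²·(1 − 191/6053)·11590/191 = 2.1531117 × 10^9.
Sum = 5.5019927 × 10^9.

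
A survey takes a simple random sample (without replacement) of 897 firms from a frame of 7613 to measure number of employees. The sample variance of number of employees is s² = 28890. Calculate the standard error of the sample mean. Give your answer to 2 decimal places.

5.33

Under SRS without replacement, Var(ȳ) = (1 − f)·s²/n with f = n/N = 897/7613 = 0.11782477.
Var(ȳ) = (1 − 0.11782477)·28890/897 = 0.88217523·32.207358 = 28.412533.
SE(ȳ) = √(28.412533) = 5.33.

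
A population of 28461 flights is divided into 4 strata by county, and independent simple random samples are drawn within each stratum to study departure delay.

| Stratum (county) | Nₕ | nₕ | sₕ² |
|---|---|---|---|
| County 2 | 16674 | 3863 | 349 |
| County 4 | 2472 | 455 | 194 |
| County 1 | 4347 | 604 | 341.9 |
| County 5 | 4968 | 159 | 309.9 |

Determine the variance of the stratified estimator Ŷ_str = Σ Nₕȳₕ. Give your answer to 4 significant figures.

7.720 × 10^7

Var(Ŷ_str) = Σₕ Nₕ²(1 − fₕ)sₕ²/nₕ.
County 2: 16674²·(1 − 3863/16674)·349/3863 = 1.92985 × 10^7.
County 4: 2472²·(1 − 455/2472)·194/455 = 2.1259091 × 10^6.
County 1: 4347²·(1 − 604/4347)·341.9/604 = 9.2102545 × 10^6.
County 5: 4968²·(1 − 159/4968)·309.9/159 = 4.656513 × 10^7.
Sum = 7.7199794 × 10^7.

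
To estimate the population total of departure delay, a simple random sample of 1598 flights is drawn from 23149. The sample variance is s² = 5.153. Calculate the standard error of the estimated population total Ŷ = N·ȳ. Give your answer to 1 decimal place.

1268.4

Var(Ŷ) = N²·Var(ȳ) = N²·(1 − n/N)·s²/n.
f = 1598/23149 = 0.06903106; Var(ȳ) = 0.93096894·5.153/1598 = 0.0030020544.
Var(Ŷ) = 23149² · 0.0030020544 = 1.6087295 × 10^6.
SE(Ŷ) = √(1.6087295 × 10^6) = 1268.4.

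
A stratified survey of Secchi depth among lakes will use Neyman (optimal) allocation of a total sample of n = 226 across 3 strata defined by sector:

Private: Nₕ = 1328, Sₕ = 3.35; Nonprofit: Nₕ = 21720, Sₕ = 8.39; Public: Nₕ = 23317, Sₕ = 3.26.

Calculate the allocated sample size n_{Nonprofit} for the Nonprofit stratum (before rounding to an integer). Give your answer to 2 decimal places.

Neyman allocation: nₕ = n·NₕSₕ / Σⱼ NⱼSⱼ.
Σ NⱼSⱼ = 1328·3.35 + 21720·8.39 + 23317·3.26 = 262693.02.
n_{Nonprofit} = 226·21720·8.39 / 262693.02 = 156.78.

156.78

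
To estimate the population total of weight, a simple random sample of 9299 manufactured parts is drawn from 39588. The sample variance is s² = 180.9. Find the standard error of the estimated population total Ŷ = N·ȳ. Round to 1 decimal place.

Var(Ŷ) = N²·Var(ȳ) = N²·(1 − n/N)·s²/n.
f = 9299/39588 = 0.23489441; Var(ȳ) = 0.76510559·180.9/9299 = 0.014884138.
Var(Ŷ) = 39588² · 0.014884138 = 2.3326566 × 10^7.
SE(Ŷ) = √(2.3326566 × 10^7) = 4829.8.

4829.8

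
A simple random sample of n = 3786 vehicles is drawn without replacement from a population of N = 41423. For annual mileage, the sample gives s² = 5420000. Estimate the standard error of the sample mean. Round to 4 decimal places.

Under SRS without replacement, Var(ȳ) = (1 − f)·s²/n with f = n/N = 3786/41423 = 0.09139850.
Var(ȳ) = (1 − 0.09139850)·5420000/3786 = 0.90860150·1431.5901 = 1300.7449.
SE(ȳ) = √(1300.7449) = 36.0658.

36.0658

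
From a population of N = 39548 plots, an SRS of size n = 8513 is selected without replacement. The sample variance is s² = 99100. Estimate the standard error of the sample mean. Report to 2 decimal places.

3.02

Under SRS without replacement, Var(ȳ) = (1 − f)·s²/n with f = n/N = 8513/39548 = 0.21525741.
Var(ȳ) = (1 − 0.21525741)·99100/8513 = 0.78474259·11.64102 = 9.1352039.
SE(ȳ) = √(9.1352039) = 3.02.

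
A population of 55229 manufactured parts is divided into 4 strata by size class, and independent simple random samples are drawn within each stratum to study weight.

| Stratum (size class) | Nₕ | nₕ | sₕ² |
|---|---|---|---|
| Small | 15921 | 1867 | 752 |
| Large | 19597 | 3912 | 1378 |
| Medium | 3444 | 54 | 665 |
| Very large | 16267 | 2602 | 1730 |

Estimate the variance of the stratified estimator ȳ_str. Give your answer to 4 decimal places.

0.1606

Var(ȳ_str) = Σₕ Wₕ²(1 − fₕ)sₕ²/nₕ with Wₕ = Nₕ/N, N = 55229.
Small: Wₕ = 0.28827247; term = 0.28827247²·(1 − 0.11726650)·752/1867 = 0.029546732.
Large: Wₕ = 0.35483170; term = 0.35483170²·(1 − 0.19962239)·1378/3912 = 0.035496876.
Medium: Wₕ = 0.06235854; term = 0.06235854²·(1 − 0.01567944)·665/54 = 0.047136395.
Very large: Wₕ = 0.29453729; term = 0.29453729²·(1 − 0.15995574)·1730/2602 = 0.048453098.
Sum = 0.1606331.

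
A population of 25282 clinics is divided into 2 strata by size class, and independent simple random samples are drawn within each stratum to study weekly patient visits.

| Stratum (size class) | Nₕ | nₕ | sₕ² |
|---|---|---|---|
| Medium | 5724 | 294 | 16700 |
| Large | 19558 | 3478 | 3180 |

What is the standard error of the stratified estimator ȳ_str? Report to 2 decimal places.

1.79

Var(ȳ_str) = Σₕ Wₕ²(1 − fₕ)sₕ²/nₕ with Wₕ = Nₕ/N, N = 25282.
Medium: Wₕ = 0.22640614; term = 0.22640614²·(1 − 0.05136268)·16700/294 = 2.7621403.
Large: Wₕ = 0.77359386; term = 0.77359386²·(1 − 0.17783004)·3180/3478 = 0.44986808.
Sum = 3.2120084.
SE = √(3.2120084) = 1.79.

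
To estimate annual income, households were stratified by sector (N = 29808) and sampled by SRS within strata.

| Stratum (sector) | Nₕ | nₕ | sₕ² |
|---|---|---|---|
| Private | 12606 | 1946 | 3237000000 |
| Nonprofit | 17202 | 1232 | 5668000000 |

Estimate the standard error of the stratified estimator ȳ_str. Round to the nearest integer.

1294

Var(ȳ_str) = Σₕ Wₕ²(1 − fₕ)sₕ²/nₕ with Wₕ = Nₕ/N, N = 29808.
Private: Wₕ = 0.42290660; term = 0.42290660²·(1 − 0.15437093)·3237000000/1946 = 251575.7.
Nonprofit: Wₕ = 0.57709340; term = 0.57709340²·(1 − 0.07161958)·5668000000/1232 = 1.422451 × 10^6.
Sum = 1.6740267 × 10^6.
SE = √(1.6740267 × 10^6) = 1294.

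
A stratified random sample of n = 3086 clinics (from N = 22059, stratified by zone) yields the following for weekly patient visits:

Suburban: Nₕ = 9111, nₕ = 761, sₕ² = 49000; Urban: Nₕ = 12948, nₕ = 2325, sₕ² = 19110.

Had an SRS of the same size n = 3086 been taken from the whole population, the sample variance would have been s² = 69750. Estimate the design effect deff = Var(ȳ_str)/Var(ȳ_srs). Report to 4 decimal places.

0.6374

Var(ȳ_str) = Σ Wₕ²(1−fₕ)sₕ²/nₕ with Wₕ = Nₕ/22059:
  Suburban: (9111/22059)²·(1−761/9111)·49000/761 = 10.06682
  Urban: (12948/22059)²·(1−2325/12948)·19110/2325 = 2.3233571
  → Var(ȳ_str) = 12.390177.
Var(ȳ_srs) = (1 − 3086/22059)·69750/3086 = 19.440099.
deff = 12.390177 / 19.440099 = 0.6374.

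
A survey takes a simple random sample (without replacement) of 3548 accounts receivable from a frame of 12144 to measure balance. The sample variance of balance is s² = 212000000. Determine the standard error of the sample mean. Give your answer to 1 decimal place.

Under SRS without replacement, Var(ȳ) = (1 − f)·s²/n with f = n/N = 3548/12144 = 0.29216074.
Var(ȳ) = (1 − 0.29216074)·212000000/3548 = 0.70783926·59751.973 = 42294.792.
SE(ȳ) = √(42294.792) = 205.7.

205.7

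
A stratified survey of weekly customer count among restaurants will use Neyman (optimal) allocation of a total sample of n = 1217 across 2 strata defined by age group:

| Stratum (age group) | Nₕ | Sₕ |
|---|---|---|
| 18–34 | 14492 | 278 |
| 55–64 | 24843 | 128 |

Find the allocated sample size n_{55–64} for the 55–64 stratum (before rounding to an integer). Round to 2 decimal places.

Neyman allocation: nₕ = n·NₕSₕ / Σⱼ NⱼSⱼ.
Σ NⱼSⱼ = 14492·278 + 24843·128 = 7.20868 × 10^6.
n_{55–64} = 1217·24843·128 / (7.20868 × 10^6) = 536.84.

536.84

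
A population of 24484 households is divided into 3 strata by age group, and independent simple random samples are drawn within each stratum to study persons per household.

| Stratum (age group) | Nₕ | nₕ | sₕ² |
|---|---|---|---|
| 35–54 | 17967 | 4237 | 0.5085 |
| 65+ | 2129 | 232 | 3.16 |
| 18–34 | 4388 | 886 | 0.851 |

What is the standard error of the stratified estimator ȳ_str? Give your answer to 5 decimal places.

Var(ȳ_str) = Σₕ Wₕ²(1 − fₕ)sₕ²/nₕ with Wₕ = Nₕ/N, N = 24484.
35–54: Wₕ = 0.73382617; term = 0.73382617²·(1 − 0.23582123)·0.5085/4237 = 4.9387138 × 10^-5.
65+: Wₕ = 0.08695475; term = 0.08695475²·(1 − 0.10897135)·3.16/232 = 9.1765059 × 10^-5.
18–34: Wₕ = 0.17921908; term = 0.17921908²·(1 − 0.20191431)·0.851/886 = 2.4621463 × 10^-5.
Sum = 1.6577366 × 10^-4.
SE = √(1.6577366 × 10^-4) = 0.01288.

0.01288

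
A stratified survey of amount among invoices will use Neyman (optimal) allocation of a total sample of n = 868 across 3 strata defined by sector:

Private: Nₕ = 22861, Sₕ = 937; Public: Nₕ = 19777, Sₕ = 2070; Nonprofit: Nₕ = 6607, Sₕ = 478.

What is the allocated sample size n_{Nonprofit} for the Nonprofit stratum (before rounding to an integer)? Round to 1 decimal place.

Neyman allocation: nₕ = n·NₕSₕ / Σⱼ NⱼSⱼ.
Σ NⱼSⱼ = 22861·937 + 19777·2070 + 6607·478 = 6.5517293 × 10^7.
n_{Nonprofit} = 868·6607·478 / (6.5517293 × 10^7) = 41.8.

41.8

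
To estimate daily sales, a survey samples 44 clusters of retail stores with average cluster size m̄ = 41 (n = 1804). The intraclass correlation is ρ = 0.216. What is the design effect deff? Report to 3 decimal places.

deff = 1 + (41 − 1)·0.216 = 1 + 8.64 = 9.64.

9.640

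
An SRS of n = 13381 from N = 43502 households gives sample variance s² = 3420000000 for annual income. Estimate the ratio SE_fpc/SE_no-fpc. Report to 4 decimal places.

0.8321

f = n/N = 13381/43502 = 0.30759505.
SE_no-fpc = √(s²/n) = 505.55542; SE_fpc = √((1−f)s²/n) = 420.67708.
Ratio = √(1−f) = 0.83210874.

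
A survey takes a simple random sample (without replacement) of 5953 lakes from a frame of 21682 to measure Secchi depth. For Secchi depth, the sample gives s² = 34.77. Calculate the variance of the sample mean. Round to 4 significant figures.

0.004237

Under SRS without replacement, Var(ȳ) = (1 − f)·s²/n with f = n/N = 5953/21682 = 0.27455954.
Var(ȳ) = (1 − 0.27455954)·34.77/5953 = 0.72544046·0.0058407526 = 0.0042371182.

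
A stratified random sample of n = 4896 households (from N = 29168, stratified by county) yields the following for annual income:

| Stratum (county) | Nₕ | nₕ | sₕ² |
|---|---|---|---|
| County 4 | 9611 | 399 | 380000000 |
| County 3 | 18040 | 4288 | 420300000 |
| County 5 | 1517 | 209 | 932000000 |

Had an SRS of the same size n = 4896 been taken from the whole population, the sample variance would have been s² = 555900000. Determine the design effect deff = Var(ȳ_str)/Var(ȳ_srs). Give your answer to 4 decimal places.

1.4616

Var(ȳ_str) = Σ Wₕ²(1−fₕ)sₕ²/nₕ with Wₕ = Nₕ/29168:
  County 4: (9611/29168)²·(1−399/9611)·380000000/399 = 99110.554
  County 3: (18040/29168)²·(1−4288/18040)·420300000/4288 = 28582.072
  County 5: (1517/29168)²·(1−209/1517)·932000000/209 = 10400.391
  → Var(ȳ_str) = 138093.02.
Var(ȳ_srs) = (1 − 4896/29168)·555900000/4896 = 94483.109.
deff = 138093.02 / 94483.109 = 1.4616.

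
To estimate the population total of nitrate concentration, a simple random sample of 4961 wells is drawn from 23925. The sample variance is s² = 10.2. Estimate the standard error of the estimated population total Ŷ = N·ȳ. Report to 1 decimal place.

Var(Ŷ) = N²·Var(ȳ) = N²·(1 − n/N)·s²/n.
f = 4961/23925 = 0.20735632; Var(ȳ) = 0.79264368·10.2/4961 = 0.0016297048.
Var(Ŷ) = 23925² · 0.0016297048 = 932852.19.
SE(Ŷ) = √(932852.19) = 965.8.

965.8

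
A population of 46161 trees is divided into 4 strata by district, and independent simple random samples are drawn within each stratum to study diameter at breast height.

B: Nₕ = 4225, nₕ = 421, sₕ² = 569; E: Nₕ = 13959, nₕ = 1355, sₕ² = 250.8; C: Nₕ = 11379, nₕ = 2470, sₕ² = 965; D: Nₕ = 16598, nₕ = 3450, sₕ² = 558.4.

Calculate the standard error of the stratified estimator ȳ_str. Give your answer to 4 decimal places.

Var(ȳ_str) = Σₕ Wₕ²(1 − fₕ)sₕ²/nₕ with Wₕ = Nₕ/N, N = 46161.
B: Wₕ = 0.09152748; term = 0.09152748²·(1 − 0.09964497)·569/421 = 0.010194055.
E: Wₕ = 0.30239813; term = 0.30239813²·(1 − 0.09706999)·250.8/1355 = 0.015282715.
C: Wₕ = 0.24650679; term = 0.24650679²·(1 − 0.21706653)·965/2470 = 0.018587158.
D: Wₕ = 0.35956760; term = 0.35956760²·(1 − 0.20785637)·558.4/3450 = 0.016576443.
Sum = 0.060640371.
SE = √(0.060640371) = 0.2463.

0.2463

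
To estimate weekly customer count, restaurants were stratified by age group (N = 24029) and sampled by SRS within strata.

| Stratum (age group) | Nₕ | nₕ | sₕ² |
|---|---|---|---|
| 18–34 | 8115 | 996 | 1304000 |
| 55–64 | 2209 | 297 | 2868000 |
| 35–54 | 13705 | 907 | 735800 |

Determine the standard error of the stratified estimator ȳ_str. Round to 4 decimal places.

Var(ȳ_str) = Σₕ Wₕ²(1 − fₕ)sₕ²/nₕ with Wₕ = Nₕ/N, N = 24029.
18–34: Wₕ = 0.33771693; term = 0.33771693²·(1 − 0.12273567)·1304000/996 = 130.9949.
55–64: Wₕ = 0.09193058; term = 0.09193058²·(1 − 0.13444998)·2868000/297 = 70.637433.
35–54: Wₕ = 0.57035249; term = 0.57035249²·(1 − 0.06618023)·735800/907 = 246.43492.
Sum = 448.06725.
SE = √(448.06725) = 21.1676.

21.1676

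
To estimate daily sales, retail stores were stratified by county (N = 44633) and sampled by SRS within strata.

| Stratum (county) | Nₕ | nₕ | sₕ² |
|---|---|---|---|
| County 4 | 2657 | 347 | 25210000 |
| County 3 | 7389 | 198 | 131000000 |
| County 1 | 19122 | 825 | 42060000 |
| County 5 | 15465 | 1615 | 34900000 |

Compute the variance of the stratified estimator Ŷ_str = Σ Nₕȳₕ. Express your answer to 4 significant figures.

Var(Ŷ_str) = Σₕ Nₕ²(1 − fₕ)sₕ²/nₕ.
County 4: 2657²·(1 − 347/2657)·25210000/347 = 4.4590969 × 10^11.
County 3: 7389²·(1 − 198/7389)·131000000/198 = 3.5154511 × 10^13.
County 1: 19122²·(1 − 825/19122)·42060000/825 = 1.7837276 × 10^13.
County 5: 15465²·(1 − 1615/15465)·34900000/1615 = 4.6286314 × 10^12.
Sum = 5.8066328 × 10^13.

5.807 × 10^13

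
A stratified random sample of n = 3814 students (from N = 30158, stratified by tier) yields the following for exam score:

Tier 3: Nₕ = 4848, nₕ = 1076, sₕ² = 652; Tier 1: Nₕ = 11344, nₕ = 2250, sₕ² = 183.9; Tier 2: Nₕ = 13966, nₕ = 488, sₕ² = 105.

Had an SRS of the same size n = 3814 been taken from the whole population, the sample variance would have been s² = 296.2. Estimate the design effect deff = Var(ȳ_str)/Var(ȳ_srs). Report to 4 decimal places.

Var(ȳ_str) = Σ Wₕ²(1−fₕ)sₕ²/nₕ with Wₕ = Nₕ/30158:
  Tier 3: (4848/30158)²·(1−1076/4848)·652/1076 = 0.012183289
  Tier 1: (11344/30158)²·(1−2250/11344)·183.9/2250 = 0.0092707593
  Tier 2: (13966/30158)²·(1−488/13966)·105/488 = 0.044530943
  → Var(ȳ_str) = 0.065984991.
Var(ȳ_srs) = (1 − 3814/30158)·296.2/3814 = 0.067839642.
deff = 0.065984991 / 0.067839642 = 0.9727.

0.9727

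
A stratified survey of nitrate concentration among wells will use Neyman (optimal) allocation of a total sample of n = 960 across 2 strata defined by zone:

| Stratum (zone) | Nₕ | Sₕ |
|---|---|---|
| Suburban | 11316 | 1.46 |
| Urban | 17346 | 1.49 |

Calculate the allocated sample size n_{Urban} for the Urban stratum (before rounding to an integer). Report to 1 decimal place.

585.6

Neyman allocation: nₕ = n·NₕSₕ / Σⱼ NⱼSⱼ.
Σ NⱼSⱼ = 11316·1.46 + 17346·1.49 = 42366.9.
n_{Urban} = 960·17346·1.49 / 42366.9 = 585.6.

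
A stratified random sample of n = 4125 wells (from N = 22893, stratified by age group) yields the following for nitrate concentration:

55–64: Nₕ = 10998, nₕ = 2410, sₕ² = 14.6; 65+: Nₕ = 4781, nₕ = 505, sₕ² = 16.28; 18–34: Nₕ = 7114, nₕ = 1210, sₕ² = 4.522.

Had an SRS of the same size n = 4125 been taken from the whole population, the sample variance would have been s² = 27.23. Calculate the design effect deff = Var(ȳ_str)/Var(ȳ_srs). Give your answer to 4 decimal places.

0.4895

Var(ȳ_str) = Σ Wₕ²(1−fₕ)sₕ²/nₕ with Wₕ = Nₕ/22893:
  55–64: (10998/22893)²·(1−2410/10998)·14.6/2410 = 0.0010917825
  65+: (4781/22893)²·(1−505/4781)·16.28/505 = 0.0012575175
  18–34: (7114/22893)²·(1−1210/7114)·4.522/1210 = 2.9950218 × 10^-4
  → Var(ȳ_str) = 0.0026488022.
Var(ȳ_srs) = (1 − 4125/22893)·27.23/4125 = 0.0054117656.
deff = 0.0026488022 / 0.0054117656 = 0.4895.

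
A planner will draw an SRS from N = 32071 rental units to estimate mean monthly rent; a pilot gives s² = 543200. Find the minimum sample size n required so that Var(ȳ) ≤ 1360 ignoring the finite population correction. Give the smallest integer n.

400

Without fpc, n₀ = s²/D = 543200/1360 = 399.4118.
Rounding up, n = 400.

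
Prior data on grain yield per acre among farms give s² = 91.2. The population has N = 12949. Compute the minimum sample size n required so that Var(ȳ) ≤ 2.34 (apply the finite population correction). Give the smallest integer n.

39

Without fpc, n₀ = s²/D = 91.2/2.34 = 38.9744.
With fpc, (1 − n/N)·s²/n ≤ D requires n ≥ n₀/(1 + n₀/N) = 38.9744/(1 + 38.9744/12949) = 38.8574.
Rounding up, n = 39.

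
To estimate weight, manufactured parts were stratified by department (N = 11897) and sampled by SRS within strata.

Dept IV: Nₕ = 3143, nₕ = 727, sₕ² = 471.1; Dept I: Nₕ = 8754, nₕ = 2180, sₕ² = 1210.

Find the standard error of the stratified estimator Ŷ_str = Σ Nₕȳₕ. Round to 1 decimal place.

Var(Ŷ_str) = Σₕ Nₕ²(1 − fₕ)sₕ²/nₕ.
Dept IV: 3143²·(1 − 727/3143)·471.1/727 = 4.920622 × 10^6.
Dept I: 8754²·(1 − 2180/8754)·1210/2180 = 3.1942222 × 10^7.
Sum = 3.6862844 × 10^7.
SE = √(3.6862844 × 10^7) = 6071.5.

6071.5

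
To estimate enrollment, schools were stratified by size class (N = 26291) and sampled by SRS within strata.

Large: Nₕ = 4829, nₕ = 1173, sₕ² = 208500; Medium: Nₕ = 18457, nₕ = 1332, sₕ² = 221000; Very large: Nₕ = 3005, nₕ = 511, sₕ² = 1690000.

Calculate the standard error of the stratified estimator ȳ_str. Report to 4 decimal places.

10.7828

Var(ȳ_str) = Σₕ Wₕ²(1 − fₕ)sₕ²/nₕ with Wₕ = Nₕ/N, N = 26291.
Large: Wₕ = 0.18367502; term = 0.18367502²·(1 − 0.24290743)·208500/1173 = 4.5400144.
Medium: Wₕ = 0.70202731; term = 0.70202731²·(1 − 0.07216774)·221000/1332 = 75.869205.
Very large: Wₕ = 0.11429767; term = 0.11429767²·(1 − 0.17004992)·1690000/511 = 35.858533.
Sum = 116.26775.
SE = √(116.26775) = 10.7828.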